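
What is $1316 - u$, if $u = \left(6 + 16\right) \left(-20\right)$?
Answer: $1756$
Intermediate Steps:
$u = -440$ ($u = 22 \left(-20\right) = -440$)
$1316 - u = 1316 - -440 = 1316 + 440 = 1756$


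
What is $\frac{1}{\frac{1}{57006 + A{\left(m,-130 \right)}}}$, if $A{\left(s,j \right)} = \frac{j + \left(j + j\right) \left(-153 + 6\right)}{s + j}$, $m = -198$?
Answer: $\frac{9329939}{164} \approx 56890.0$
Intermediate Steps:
$A{\left(s,j \right)} = - \frac{293 j}{j + s}$ ($A{\left(s,j \right)} = \frac{j + 2 j \left(-147\right)}{j + s} = \frac{j - 294 j}{j + s} = \frac{\left(-293\right) j}{j + s} = - \frac{293 j}{j + s}$)
$\frac{1}{\frac{1}{57006 + A{\left(m,-130 \right)}}} = \frac{1}{\frac{1}{57006 - - \frac{38090}{-130 - 198}}} = \frac{1}{\frac{1}{57006 - - \frac{38090}{-328}}} = \frac{1}{\frac{1}{57006 - \left(-38090\right) \left(- \frac{1}{328}\right)}} = \frac{1}{\frac{1}{57006 - \frac{19045}{164}}} = \frac{1}{\frac{1}{\frac{9329939}{164}}} = \frac{1}{\frac{164}{9329939}} = \frac{9329939}{164}$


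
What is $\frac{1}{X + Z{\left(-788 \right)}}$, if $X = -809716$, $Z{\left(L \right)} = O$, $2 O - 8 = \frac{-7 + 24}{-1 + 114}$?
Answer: $- \frac{226}{182994895} \approx -1.235 \cdot 10^{-6}$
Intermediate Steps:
$O = \frac{921}{226}$ ($O = 4 + \frac{\left(-7 + 24\right) \frac{1}{-1 + 114}}{2} = 4 + \frac{17 \cdot \frac{1}{113}}{2} = 4 + \frac{1}{2} \cdot \frac{17}{113} = 4 + \frac{17}{226} = \frac{921}{226} \approx 4.0752$)
$Z{\left(L \right)} = \frac{921}{226}$
$\frac{1}{X + Z{\left(-788 \right)}} = \frac{1}{-809716 + \frac{921}{226}} = \frac{1}{- \frac{182994895}{226}} = - \frac{226}{182994895}$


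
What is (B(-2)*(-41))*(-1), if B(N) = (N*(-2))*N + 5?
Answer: -123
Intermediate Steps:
B(N) = 5 - 2*N² (B(N) = (-2*N)*N + 5 = -2*N² + 5 = 5 - 2*N²)
(B(-2)*(-41))*(-1) = ((5 - 2*(-2)²)*(-41))*(-1) = ((5 - 2*4)*(-41))*(-1) = ((5 - 8)*(-41))*(-1) = -3*(-41)*(-1) = 123*(-1) = -123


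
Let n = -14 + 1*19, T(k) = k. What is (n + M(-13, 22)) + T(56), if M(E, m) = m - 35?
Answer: 48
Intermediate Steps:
M(E, m) = -35 + m
n = 5 (n = -14 + 19 = 5)
(n + M(-13, 22)) + T(56) = (5 + (-35 + 22)) + 56 = (5 - 13) + 56 = -8 + 56 = 48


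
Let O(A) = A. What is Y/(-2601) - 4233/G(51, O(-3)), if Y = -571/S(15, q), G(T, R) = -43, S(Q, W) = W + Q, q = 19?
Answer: 374365675/3802662 ≈ 98.448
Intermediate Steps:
S(Q, W) = Q + W
Y = -571/34 (Y = -571/(15 + 19) = -571/34 ≈ -16.794)
Y/(-2601) - 4233/G(51, O(-3)) = -571/34/(-2601) - 4233/(-43) = -571/34*(-1/2601) - 4233*(-1/43) = 571/88434 + 4233/43 = 374365675/3802662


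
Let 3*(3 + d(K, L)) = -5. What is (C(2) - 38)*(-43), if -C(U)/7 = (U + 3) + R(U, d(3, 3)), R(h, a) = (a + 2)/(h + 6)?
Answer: 9116/3 ≈ 3038.7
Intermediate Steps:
d(K, L) = -14/3 (d(K, L) = -3 + (⅓)*(-5) = -3 - 5/3 = -14/3)
R(h, a) = (2 + a)/(6 + h)
C(U) = -21 - 7*U + 56/(3*(6 + U)) (C(U) = -7*((U + 3) + (2 - 14/3)/(6 + U)) = -7*((3 + U) - 8/3/(6 + U)) = -7*((3 + U) - 8/(3*(6 + U))) = -7*(3 + U - 8/(3*(6 + U))) = -21 - 7*U + 56/(3*(6 + U)))
(C(2) - 38)*(-43) = (7*(8 - 3*(3 + 2)*(6 + 2))/(3*(6 + 2)) - 38)*(-43) = ((7/3)*(8 - 3*5*8)/8 - 38)*(-43) = ((7/3)*(⅛)*(8 - 120) - 38)*(-43) = ((7/3)*(⅛)*(-112) - 38)*(-43) = (-98/3 - 38)*(-43) = -212/3*(-43) = 9116/3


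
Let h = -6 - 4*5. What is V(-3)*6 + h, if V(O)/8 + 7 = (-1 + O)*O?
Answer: 214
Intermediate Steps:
V(O) = -56 + 8*O*(-1 + O) (V(O) = -56 + 8*((-1 + O)*O) = -56 + 8*(O*(-1 + O)) = -56 + 8*O*(-1 + O))
h = -26 (h = -6 - 1*20 = -6 - 20 = -26)
V(-3)*6 + h = (-56 - 8*(-3) + 8*(-3)²)*6 - 26 = (-56 + 24 + 8*9)*6 - 26 = (-56 + 24 + 72)*6 - 26 = 40*6 - 26 = 240 - 26 = 214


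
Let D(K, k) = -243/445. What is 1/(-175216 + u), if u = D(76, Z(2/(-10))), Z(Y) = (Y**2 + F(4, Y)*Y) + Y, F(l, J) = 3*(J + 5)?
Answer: -445/77971363 ≈ -5.7072e-6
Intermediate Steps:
F(l, J) = 15 + 3*J (F(l, J) = 3*(5 + J) = 15 + 3*J)
Z(Y) = Y + Y**2 + Y*(15 + 3*Y) (Z(Y) = (Y**2 + (15 + 3*Y)*Y) + Y = (Y**2 + Y*(15 + 3*Y)) + Y = Y + Y**2 + Y*(15 + 3*Y))
D(K, k) = -243/445 (D(K, k) = -243*1/445 = -243/445)
u = -243/445 ≈ -0.54607
1/(-175216 + u) = 1/(-175216 - 243/445) = 1/(-77971363/445) = -445/77971363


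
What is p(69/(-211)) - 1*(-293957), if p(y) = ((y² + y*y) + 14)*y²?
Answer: 582660897355013/1982119441 ≈ 2.9396e+5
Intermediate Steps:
p(y) = y²*(14 + 2*y²) (p(y) = ((y² + y²) + 14)*y² = (2*y² + 14)*y² = (14 + 2*y²)*y² = y²*(14 + 2*y²))
p(69/(-211)) - 1*(-293957) = 2*(69/(-211))²*(7 + (69/(-211))²) - 1*(-293957) = 2*(69*(-1/211))²*(7 + (69*(-1/211))²) + 293957 = 2*(-69/211)²*(7 + (-69/211)²) + 293957 = 2*(4761/44521)*(7 + 4761/44521) + 293957 = 2*(4761/44521)*(316408/44521) + 293957 = 3012836976/1982119441 + 293957 = 582660897355013/1982119441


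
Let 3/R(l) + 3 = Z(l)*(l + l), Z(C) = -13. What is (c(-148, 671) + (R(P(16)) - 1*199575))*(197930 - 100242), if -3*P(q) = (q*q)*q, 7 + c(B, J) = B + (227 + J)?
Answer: -2068350287919400/106487 ≈ -1.9423e+10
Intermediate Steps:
c(B, J) = 220 + B + J (c(B, J) = -7 + (B + (227 + J)) = -7 + (227 + B + J) = 220 + B + J)
P(q) = -q³/3 (P(q) = -q*q*q/3 = -q²*q/3 = -q³/3)
R(l) = 3/(-3 - 26*l) (R(l) = 3/(-3 - 13*(l + l)) = 3/(-3 - 26*l))
(c(-148, 671) + (R(P(16)) - 1*199575))*(197930 - 100242) = ((220 - 148 + 671) + (3/(-3 - (-26)*16³/3) - 1*199575))*(197930 - 100242) = (743 + (3/(-3 - (-26)*4096/3) - 199575))*97688 = (743 + (3/(-3 - 26*(-4096/3)) - 199575))*97688 = (743 + (3/(-3 + 106496/3) - 199575))*97688 = (743 + (3/(106487/3) - 199575))*97688 = (743 + (3*(3/106487) - 199575))*97688 = (743 + (9/106487 - 199575))*97688 = (743 - 21252143016/106487)*97688 = -21173023175/106487*97688 = -2068350287919400/106487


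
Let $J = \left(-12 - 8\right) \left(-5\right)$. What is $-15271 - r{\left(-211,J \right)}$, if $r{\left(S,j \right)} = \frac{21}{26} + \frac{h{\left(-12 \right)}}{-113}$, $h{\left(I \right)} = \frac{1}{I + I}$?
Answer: $- \frac{538422865}{35256} \approx -15272.0$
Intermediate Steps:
$h{\left(I \right)} = \frac{1}{2 I}$
$J = 100$ ($J = \left(-20\right) \left(-5\right) = 100$)
$r{\left(S,j \right)} = \frac{28489}{35256}$ ($r{\left(S,j \right)} = \frac{21}{26} + \frac{\frac{1}{2} \frac{1}{-12}}{-113} = 21 \cdot \frac{1}{26} + \frac{1}{2} \left(- \frac{1}{12}\right) \left(- \frac{1}{113}\right) = \frac{21}{26} - - \frac{1}{2712} = \frac{21}{26} + \frac{1}{2712} = \frac{28489}{35256}$)
$-15271 - r{\left(-211,J \right)} = -15271 - \frac{28489}{35256} = - \frac{538422865}{35256}$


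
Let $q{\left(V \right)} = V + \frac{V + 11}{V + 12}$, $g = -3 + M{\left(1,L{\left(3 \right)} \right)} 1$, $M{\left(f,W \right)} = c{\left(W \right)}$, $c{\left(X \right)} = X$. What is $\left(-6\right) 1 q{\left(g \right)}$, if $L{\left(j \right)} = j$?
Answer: $- \frac{11}{2} \approx -5.5$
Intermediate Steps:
$M{\left(f,W \right)} = W$
$g = 0$ ($g = -3 + 3 \cdot 1 = -3 + 3 = 0$)
$q{\left(V \right)} = V + \frac{11 + V}{12 + V}$
$\left(-6\right) 1 q{\left(g \right)} = \left(-6\right) 1 \frac{11 + 0^{2} + 13 \cdot 0}{12 + 0} = - 6 \frac{11 + 0 + 0}{12} = - 6 \cdot \frac{1}{12} \cdot 11 = \left(-6\right) \frac{11}{12} = - \frac{11}{2}$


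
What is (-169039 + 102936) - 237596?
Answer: -303699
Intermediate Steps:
(-169039 + 102936) - 237596 = -66103 - 237596 = -303699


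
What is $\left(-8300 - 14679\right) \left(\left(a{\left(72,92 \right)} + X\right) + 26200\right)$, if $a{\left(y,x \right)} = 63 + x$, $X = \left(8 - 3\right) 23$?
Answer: $-608254130$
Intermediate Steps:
$X = 115$ ($X = 5 \cdot 23 = 115$)
$\left(-8300 - 14679\right) \left(\left(a{\left(72,92 \right)} + X\right) + 26200\right) = \left(-8300 - 14679\right) \left(\left(\left(63 + 92\right) + 115\right) + 26200\right) = - 22979 \left(\left(155 + 115\right) + 26200\right) = - 22979 \left(270 + 26200\right) = \left(-22979\right) 26470 = -608254130$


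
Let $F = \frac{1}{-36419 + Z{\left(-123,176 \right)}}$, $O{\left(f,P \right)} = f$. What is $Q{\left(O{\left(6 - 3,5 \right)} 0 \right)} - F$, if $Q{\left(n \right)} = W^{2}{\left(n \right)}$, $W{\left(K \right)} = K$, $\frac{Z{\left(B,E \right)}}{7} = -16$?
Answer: $\frac{1}{36531} \approx 2.7374 \cdot 10^{-5}$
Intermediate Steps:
$Z{\left(B,E \right)} = -112$ ($Z{\left(B,E \right)} = 7 \left(-16\right) = -112$)
$Q{\left(n \right)} = n^{2}$
$F = - \frac{1}{36531}$ ($F = \frac{1}{-36419 - 112} = \frac{1}{-36531} = - \frac{1}{36531} \approx -2.7374 \cdot 10^{-5}$)
$Q{\left(O{\left(6 - 3,5 \right)} 0 \right)} - F = \left(\left(6 - 3\right) 0\right)^{2} - - \frac{1}{36531} = \left(3 \cdot 0\right)^{2} + \frac{1}{36531} = 0^{2} + \frac{1}{36531} = 0 + \frac{1}{36531} = \frac{1}{36531}$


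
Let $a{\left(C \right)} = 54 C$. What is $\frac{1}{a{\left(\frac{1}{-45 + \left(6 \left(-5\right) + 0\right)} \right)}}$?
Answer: $- \frac{25}{18} \approx -1.3889$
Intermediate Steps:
$\frac{1}{a{\left(\frac{1}{-45 + \left(6 \left(-5\right) + 0\right)} \right)}} = \frac{1}{54 \frac{1}{-45 + \left(6 \left(-5\right) + 0\right)}} = \frac{1}{54 \frac{1}{-45 + \left(-30 + 0\right)}} = \frac{1}{54 \frac{1}{-45 - 30}} = \frac{1}{54 \frac{1}{-75}} = \frac{1}{54 \left(- \frac{1}{75}\right)} = \frac{1}{- \frac{18}{25}} = - \frac{25}{18}$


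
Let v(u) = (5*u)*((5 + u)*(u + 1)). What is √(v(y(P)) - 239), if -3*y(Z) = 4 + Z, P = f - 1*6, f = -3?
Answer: I*√7359/9 ≈ 9.5316*I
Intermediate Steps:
P = -9 (P = -3 - 1*6 = -3 - 6 = -9)
y(Z) = -4/3 - Z/3 (y(Z) = -(4 + Z)/3 = -4/3 - Z/3)
v(u) = 5*u*(1 + u)*(5 + u) (v(u) = (5*u)*((5 + u)*(1 + u)) = (5*u)*((1 + u)*(5 + u)) = 5*u*(1 + u)*(5 + u))
√(v(y(P)) - 239) = √(5*(-4/3 - ⅓*(-9))*(5 + (-4/3 - ⅓*(-9))² + 6*(-4/3 - ⅓*(-9))) - 239) = √(5*(-4/3 + 3)*(5 + (-4/3 + 3)² + 6*(-4/3 + 3)) - 239) = √(5*(5/3)*(5 + (5/3)² + 6*(5/3)) - 239) = √(5*(5/3)*(5 + 25/9 + 10) - 239) = √(5*(5/3)*(160/9) - 239) = √(4000/27 - 239) = √(-2453/27) = I*√7359/9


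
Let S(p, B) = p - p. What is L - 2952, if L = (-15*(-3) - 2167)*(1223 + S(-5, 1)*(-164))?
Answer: -2598158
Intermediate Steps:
S(p, B) = 0
L = -2595206 (L = (-15*(-3) - 2167)*(1223 + 0*(-164)) = (45 - 2167)*(1223 + 0) = -2122*1223 = -2595206)
L - 2952 = -2595206 - 2952 = -2598158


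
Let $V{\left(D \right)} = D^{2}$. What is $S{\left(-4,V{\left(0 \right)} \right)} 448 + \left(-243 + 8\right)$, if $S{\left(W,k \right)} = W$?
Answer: $-2027$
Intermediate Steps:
$S{\left(-4,V{\left(0 \right)} \right)} 448 + \left(-243 + 8\right) = \left(-4\right) 448 + \left(-243 + 8\right) = -1792 - 235 = -2027$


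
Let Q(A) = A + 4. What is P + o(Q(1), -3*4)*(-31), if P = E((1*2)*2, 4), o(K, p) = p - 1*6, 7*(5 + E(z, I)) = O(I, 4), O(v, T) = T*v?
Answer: 3887/7 ≈ 555.29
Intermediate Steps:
Q(A) = 4 + A
E(z, I) = -5 + 4*I/7 (E(z, I) = -5 + (4*I)/7 = -5 + 4*I/7)
o(K, p) = -6 + p (o(K, p) = p - 6 = -6 + p)
P = -19/7 (P = -5 + (4/7)*4 = -5 + 16/7 = -19/7 ≈ -2.7143)
P + o(Q(1), -3*4)*(-31) = -19/7 + (-6 - 3*4)*(-31) = -19/7 + (-6 - 12)*(-31) = -19/7 - 18*(-31) = -19/7 + 558 = 3887/7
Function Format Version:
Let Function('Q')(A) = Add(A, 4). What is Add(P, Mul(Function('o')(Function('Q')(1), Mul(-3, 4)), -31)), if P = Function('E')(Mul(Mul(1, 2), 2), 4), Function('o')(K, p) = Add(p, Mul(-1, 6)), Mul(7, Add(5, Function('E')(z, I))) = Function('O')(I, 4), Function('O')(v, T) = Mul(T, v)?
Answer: Rational(3887, 7) ≈ 555.29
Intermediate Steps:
Function('Q')(A) = Add(4, A)
Function('E')(z, I) = Add(-5, Mul(Rational(4, 7), I)) (Function('E')(z, I) = Add(-5, Mul(Rational(1, 7), Mul(4, I))) = Add(-5, Mul(Rational(4, 7), I)))
Function('o')(K, p) = Add(-6, p) (Function('o')(K, p) = Add(p, -6) = Add(-6, p))
P = Rational(-19, 7) (P = Add(-5, Mul(Rational(4, 7), 4)) = Add(-5, Rational(16, 7)) = Rational(-19, 7) ≈ -2.7143)
Add(P, Mul(Function('o')(Function('Q')(1), Mul(-3, 4)), -31)) = Add(Rational(-19, 7), Mul(Add(-6, Mul(-3, 4)), -31)) = Add(Rational(-19, 7), Mul(Add(-6, -12), -31)) = Add(Rational(-19, 7), Mul(-18, -31)) = Add(Rational(-19, 7), 558) = Rational(3887, 7)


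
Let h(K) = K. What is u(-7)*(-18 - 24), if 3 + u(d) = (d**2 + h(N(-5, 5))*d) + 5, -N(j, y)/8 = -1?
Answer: 210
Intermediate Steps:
N(j, y) = 8 (N(j, y) = -8*(-1) = 8)
u(d) = 2 + d**2 + 8*d (u(d) = -3 + ((d**2 + 8*d) + 5) = -3 + (5 + d**2 + 8*d) = 2 + d**2 + 8*d)
u(-7)*(-18 - 24) = (2 + (-7)**2 + 8*(-7))*(-18 - 24) = (2 + 49 - 56)*(-42) = -5*(-42) = 210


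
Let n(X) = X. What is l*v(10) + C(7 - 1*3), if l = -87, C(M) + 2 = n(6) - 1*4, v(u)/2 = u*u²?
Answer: -174000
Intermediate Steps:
v(u) = 2*u³ (v(u) = 2*(u*u²) = 2*u³)
C(M) = 0 (C(M) = -2 + (6 - 1*4) = -2 + (6 - 4) = -2 + 2 = 0)
l*v(10) + C(7 - 1*3) = -174*10³ + 0 = -174*1000 + 0 = -87*2000 + 0 = -174000 + 0 = -174000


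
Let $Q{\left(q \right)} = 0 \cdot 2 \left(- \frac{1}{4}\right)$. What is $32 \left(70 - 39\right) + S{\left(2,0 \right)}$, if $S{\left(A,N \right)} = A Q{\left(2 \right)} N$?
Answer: $992$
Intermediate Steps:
$Q{\left(q \right)} = 0$ ($Q{\left(q \right)} = 0 \left(\left(-1\right) \frac{1}{4}\right) = 0 \left(- \frac{1}{4}\right) = 0$)
$S{\left(A,N \right)} = 0$ ($S{\left(A,N \right)} = A 0 N = 0 N = 0$)
$32 \left(70 - 39\right) + S{\left(2,0 \right)} = 32 \left(70 - 39\right) + 0 = 32 \cdot 31 + 0 = 992 + 0 = 992$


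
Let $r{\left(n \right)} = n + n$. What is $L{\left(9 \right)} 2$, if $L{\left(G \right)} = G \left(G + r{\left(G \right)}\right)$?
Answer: $486$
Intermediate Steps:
$r{\left(n \right)} = 2 n$
$L{\left(G \right)} = 3 G^{2}$ ($L{\left(G \right)} = G \left(G + 2 G\right) = G 3 G = 3 G^{2}$)
$L{\left(9 \right)} 2 = 3 \cdot 9^{2} \cdot 2 = 3 \cdot 81 \cdot 2 = 243 \cdot 2 = 486$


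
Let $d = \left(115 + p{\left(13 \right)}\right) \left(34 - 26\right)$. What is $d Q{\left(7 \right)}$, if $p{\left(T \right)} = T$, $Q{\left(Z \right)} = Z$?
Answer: $7168$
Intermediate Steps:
$d = 1024$ ($d = \left(115 + 13\right) \left(34 - 26\right) = 128 \cdot 8 = 1024$)
$d Q{\left(7 \right)} = 1024 \cdot 7 = 7168$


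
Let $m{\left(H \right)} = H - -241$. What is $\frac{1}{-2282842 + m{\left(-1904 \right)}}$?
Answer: $- \frac{1}{2284505} \approx -4.3773 \cdot 10^{-7}$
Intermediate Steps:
$m{\left(H \right)} = 241 + H$ ($m{\left(H \right)} = H + 241 = 241 + H$)
$\frac{1}{-2282842 + m{\left(-1904 \right)}} = \frac{1}{-2282842 + \left(241 - 1904\right)} = \frac{1}{-2282842 - 1663} = \frac{1}{-2284505} = - \frac{1}{2284505}$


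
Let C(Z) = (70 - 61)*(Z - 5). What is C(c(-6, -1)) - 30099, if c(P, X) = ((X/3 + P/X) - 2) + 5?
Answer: -30066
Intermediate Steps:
c(P, X) = 3 + X/3 + P/X (c(P, X) = ((X*(1/3) + P/X) - 2) + 5 = ((X/3 + P/X) - 2) + 5 = (-2 + X/3 + P/X) + 5 = 3 + X/3 + P/X)
C(Z) = -45 + 9*Z (C(Z) = 9*(-5 + Z) = -45 + 9*Z)
C(c(-6, -1)) - 30099 = (-45 + 9*(3 + (1/3)*(-1) - 6/(-1))) - 30099 = (-45 + 9*(3 - 1/3 - 6*(-1))) - 30099 = (-45 + 9*(3 - 1/3 + 6)) - 30099 = (-45 + 9*(26/3)) - 30099 = (-45 + 78) - 30099 = 33 - 30099 = -30066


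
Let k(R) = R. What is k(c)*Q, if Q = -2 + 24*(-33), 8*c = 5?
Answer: -1985/4 ≈ -496.25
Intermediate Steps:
c = 5/8 (c = (1/8)*5 = 5/8 ≈ 0.62500)
Q = -794 (Q = -2 - 792 = -794)
k(c)*Q = (5/8)*(-794) = -1985/4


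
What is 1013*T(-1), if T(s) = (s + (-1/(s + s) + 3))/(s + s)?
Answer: -5065/4 ≈ -1266.3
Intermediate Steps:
T(s) = (3 + s - 1/(2*s))/(2*s) (T(s) = (s + (-1/(2*s) + 3))/((2*s)) = (s + ((1/(2*s))*(-1) + 3))*(1/(2*s)) = (s + (-1/(2*s) + 3))*(1/(2*s)) = (s + (3 - 1/(2*s)))*(1/(2*s)) = (3 + s - 1/(2*s))*(1/(2*s)) = (3 + s - 1/(2*s))/(2*s))
1013*T(-1) = 1013*((1/4)*(-1 + 2*(-1)**2 + 6*(-1))/(-1)**2) = 1013*((1/4)*1*(-1 + 2*1 - 6)) = 1013*((1/4)*1*(-1 + 2 - 6)) = 1013*((1/4)*1*(-5)) = 1013*(-5/4) = -5065/4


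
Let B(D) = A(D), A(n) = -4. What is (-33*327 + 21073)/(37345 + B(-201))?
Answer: 10282/37341 ≈ 0.27535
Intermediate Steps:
B(D) = -4
(-33*327 + 21073)/(37345 + B(-201)) = (-33*327 + 21073)/(37345 - 4) = (-10791 + 21073)/37341 = 10282*(1/37341) = 10282/37341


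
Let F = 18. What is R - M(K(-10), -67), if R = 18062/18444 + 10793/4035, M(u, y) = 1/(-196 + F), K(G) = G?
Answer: 2020035674/551959755 ≈ 3.6598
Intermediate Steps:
M(u, y) = -1/178 (M(u, y) = 1/(-196 + 18) = 1/(-178) = -1/178)
R = 45324377/12403590 (R = 18062*(1/18444) + 10793*(1/4035) = 9031/9222 + 10793/4035 = 45324377/12403590 ≈ 3.6541)
R - M(K(-10), -67) = 45324377/12403590 - 1*(-1/178) = 45324377/12403590 + 1/178 = 2020035674/551959755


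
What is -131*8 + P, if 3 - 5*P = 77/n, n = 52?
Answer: -272401/260 ≈ -1047.7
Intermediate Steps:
P = 79/260 (P = ⅗ - 77/(5*52) = ⅗ - ⅕*77/52 = ⅗ - 77/260 = 79/260 ≈ 0.30385)
-131*8 + P = -131*8 + 79/260 = -1048 + 79/260 = -272401/260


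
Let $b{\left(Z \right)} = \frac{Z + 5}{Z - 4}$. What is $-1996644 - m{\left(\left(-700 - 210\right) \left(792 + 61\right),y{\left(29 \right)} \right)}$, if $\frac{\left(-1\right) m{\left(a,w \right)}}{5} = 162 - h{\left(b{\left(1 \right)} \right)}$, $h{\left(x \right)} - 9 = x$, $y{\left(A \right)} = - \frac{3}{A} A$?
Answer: $-1995869$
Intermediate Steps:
$y{\left(A \right)} = -3$
$b{\left(Z \right)} = \frac{5 + Z}{-4 + Z}$
$h{\left(x \right)} = 9 + x$
$m{\left(a,w \right)} = -775$ ($m{\left(a,w \right)} = - 5 \left(162 - \left(9 + \frac{5 + 1}{-4 + 1}\right)\right) = - 5 \left(162 - \left(9 + \frac{1}{-3} \cdot 6\right)\right) = - 5 \left(162 - \left(9 - 2\right)\right) = - 5 \left(162 - 7\right) = \left(-5\right) 155 = -775$)
$-1996644 - m{\left(\left(-700 - 210\right) \left(792 + 61\right),y{\left(29 \right)} \right)} = -1996644 - -775 = -1996644 + 775 = -1995869$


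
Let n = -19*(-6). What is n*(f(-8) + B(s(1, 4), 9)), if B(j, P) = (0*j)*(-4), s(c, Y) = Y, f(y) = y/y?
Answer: 114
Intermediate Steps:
f(y) = 1
n = 114
B(j, P) = 0 (B(j, P) = 0*(-4) = 0)
n*(f(-8) + B(s(1, 4), 9)) = 114*(1 + 0) = 114*1 = 114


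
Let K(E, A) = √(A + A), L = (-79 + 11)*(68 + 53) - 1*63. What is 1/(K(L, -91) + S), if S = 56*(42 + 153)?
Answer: 60/655201 - I*√182/119246582 ≈ 9.1575e-5 - 1.1313e-7*I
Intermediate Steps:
L = -8291 (L = -68*121 - 63 = -8228 - 63 = -8291)
K(E, A) = √2*√A (K(E, A) = √(2*A) = √2*√A)
S = 10920 (S = 56*195 = 10920)
1/(K(L, -91) + S) = 1/(√2*√(-91) + 10920) = 1/(√2*(I*√91) + 10920) = 1/(I*√182 + 10920) = 1/(10920 + I*√182)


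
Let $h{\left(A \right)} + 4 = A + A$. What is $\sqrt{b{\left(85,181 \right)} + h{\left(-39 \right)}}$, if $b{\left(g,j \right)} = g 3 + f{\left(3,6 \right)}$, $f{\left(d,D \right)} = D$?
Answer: $\sqrt{179} \approx 13.379$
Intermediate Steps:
$b{\left(g,j \right)} = 6 + 3 g$ ($b{\left(g,j \right)} = g 3 + 6 = 3 g + 6 = 6 + 3 g$)
$h{\left(A \right)} = -4 + 2 A$ ($h{\left(A \right)} = -4 + \left(A + A\right) = -4 + 2 A$)
$\sqrt{b{\left(85,181 \right)} + h{\left(-39 \right)}} = \sqrt{\left(6 + 3 \cdot 85\right) + \left(-4 + 2 \left(-39\right)\right)} = \sqrt{\left(6 + 255\right) - 82} = \sqrt{261 - 82} = \sqrt{179}$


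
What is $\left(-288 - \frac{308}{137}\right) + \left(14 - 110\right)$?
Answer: $- \frac{52916}{137} \approx -386.25$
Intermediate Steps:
$\left(-288 - \frac{308}{137}\right) + \left(14 - 110\right) = \left(-288 - \frac{308}{137}\right) - 96 = - \frac{39764}{137} - 96 = - \frac{52916}{137}$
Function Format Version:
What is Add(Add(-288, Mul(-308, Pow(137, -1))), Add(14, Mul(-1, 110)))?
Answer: Rational(-52916, 137) ≈ -386.25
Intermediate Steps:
Add(Add(-288, Mul(-308, Pow(137, -1))), Add(14, Mul(-1, 110))) = Add(Add(-288, Mul(-308, Rational(1, 137))), Add(14, -110)) = Add(Add(-288, Rational(-308, 137)), -96) = Add(Rational(-39764, 137), -96) = Rational(-52916, 137)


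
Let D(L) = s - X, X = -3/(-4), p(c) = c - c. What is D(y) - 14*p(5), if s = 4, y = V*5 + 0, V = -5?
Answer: 13/4 ≈ 3.2500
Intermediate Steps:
p(c) = 0
y = -25 (y = -5*5 + 0 = -25 + 0 = -25)
X = 3/4 (X = -3*(-1/4) = 3/4 ≈ 0.75000)
D(L) = 13/4 (D(L) = 4 - 1*3/4 = 4 - 3/4 = 13/4)
D(y) - 14*p(5) = 13/4 - 14*0 = 13/4 + 0 = 13/4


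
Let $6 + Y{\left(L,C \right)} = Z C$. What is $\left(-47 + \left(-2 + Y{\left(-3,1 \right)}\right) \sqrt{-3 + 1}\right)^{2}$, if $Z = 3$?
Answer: $2159 + 470 i \sqrt{2} \approx 2159.0 + 664.68 i$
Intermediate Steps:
$Y{\left(L,C \right)} = -6 + 3 C$
$\left(-47 + \left(-2 + Y{\left(-3,1 \right)}\right) \sqrt{-3 + 1}\right)^{2} = \left(-47 + \left(-2 + \left(-6 + 3 \cdot 1\right)\right) \sqrt{-3 + 1}\right)^{2} = \left(-47 + \left(-2 + \left(-6 + 3\right)\right) \sqrt{-2}\right)^{2} = \left(-47 + \left(-2 - 3\right) i \sqrt{2}\right)^{2} = \left(-47 - 5 i \sqrt{2}\right)^{2}$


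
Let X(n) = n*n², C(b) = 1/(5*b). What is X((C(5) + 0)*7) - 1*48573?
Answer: -758952782/15625 ≈ -48573.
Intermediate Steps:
C(b) = 1/(5*b)
X(n) = n³
X((C(5) + 0)*7) - 1*48573 = (((⅕)/5 + 0)*7)³ - 1*48573 = (((⅕)*(⅕) + 0)*7)³ - 48573 = ((1/25 + 0)*7)³ - 48573 = ((1/25)*7)³ - 48573 = (7/25)³ - 48573 = 343/15625 - 48573 = -758952782/15625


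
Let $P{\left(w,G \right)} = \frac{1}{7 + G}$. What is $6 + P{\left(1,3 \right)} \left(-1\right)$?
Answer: $\frac{59}{10} \approx 5.9$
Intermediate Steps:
$6 + P{\left(1,3 \right)} \left(-1\right) = 6 + \frac{1}{7 + 3} \left(-1\right) = 6 + \frac{1}{10} \left(-1\right) = 6 - \frac{1}{10} = \frac{59}{10}$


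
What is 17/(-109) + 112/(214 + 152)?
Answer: 2993/19947 ≈ 0.15005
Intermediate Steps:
17/(-109) + 112/(214 + 152) = 17*(-1/109) + 112/366 = -17/109 + 112*(1/366) = -17/109 + 56/183 = 2993/19947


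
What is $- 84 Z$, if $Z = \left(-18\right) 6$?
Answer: $9072$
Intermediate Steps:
$Z = -108$
$- 84 Z = \left(-84\right) \left(-108\right) = 9072$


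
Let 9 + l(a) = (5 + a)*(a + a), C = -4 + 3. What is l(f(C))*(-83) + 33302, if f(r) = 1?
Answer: 33053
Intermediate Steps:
C = -1
l(a) = -9 + 2*a*(5 + a) (l(a) = -9 + (5 + a)*(a + a) = -9 + (5 + a)*(2*a) = -9 + 2*a*(5 + a))
l(f(C))*(-83) + 33302 = (-9 + 2*1**2 + 10*1)*(-83) + 33302 = (-9 + 2*1 + 10)*(-83) + 33302 = (-9 + 2 + 10)*(-83) + 33302 = 3*(-83) + 33302 = -249 + 33302 = 33053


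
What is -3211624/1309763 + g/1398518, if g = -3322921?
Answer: -680288688535/140902087018 ≈ -4.8281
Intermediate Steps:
-3211624/1309763 + g/1398518 = -3211624/1309763 - 3322921/1398518 = -3211624*1/1309763 - 3322921*1/1398518 = -247048/100751 - 3322921/1398518 = -680288688535/140902087018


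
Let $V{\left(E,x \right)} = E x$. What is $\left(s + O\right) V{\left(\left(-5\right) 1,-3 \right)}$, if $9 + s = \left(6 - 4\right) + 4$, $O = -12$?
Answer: $-225$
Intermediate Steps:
$s = -3$ ($s = -9 + \left(\left(6 - 4\right) + 4\right) = -9 + \left(2 + 4\right) = -9 + 6 = -3$)
$\left(s + O\right) V{\left(\left(-5\right) 1,-3 \right)} = \left(-3 - 12\right) \left(-5\right) 1 \left(-3\right) = - 15 \left(\left(-5\right) \left(-3\right)\right) = \left(-15\right) 15 = -225$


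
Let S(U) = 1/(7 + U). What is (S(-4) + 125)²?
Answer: 141376/9 ≈ 15708.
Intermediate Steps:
(S(-4) + 125)² = (1/(7 - 4) + 125)² = (1/3 + 125)² = (⅓ + 125)² = (376/3)² = 141376/9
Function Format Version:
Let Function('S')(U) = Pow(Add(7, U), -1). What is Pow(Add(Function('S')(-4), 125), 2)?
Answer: Rational(141376, 9) ≈ 15708.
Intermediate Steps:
Pow(Add(Function('S')(-4), 125), 2) = Pow(Add(Pow(Add(7, -4), -1), 125), 2) = Pow(Add(Pow(3, -1), 125), 2) = Pow(Add(Rational(1, 3), 125), 2) = Pow(Rational(376, 3), 2) = Rational(141376, 9)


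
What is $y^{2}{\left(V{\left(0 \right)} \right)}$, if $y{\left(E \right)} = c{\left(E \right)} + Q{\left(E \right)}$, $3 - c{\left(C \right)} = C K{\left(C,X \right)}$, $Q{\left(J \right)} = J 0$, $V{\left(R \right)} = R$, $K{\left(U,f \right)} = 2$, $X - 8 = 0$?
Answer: $9$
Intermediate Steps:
$X = 8$ ($X = 8 + 0 = 8$)
$Q{\left(J \right)} = 0$
$c{\left(C \right)} = 3 - 2 C$ ($c{\left(C \right)} = 3 - C 2 = 3 - 2 C$)
$y{\left(E \right)} = 3 - 2 E$ ($y{\left(E \right)} = \left(3 - 2 E\right) + 0 = 3 - 2 E$)
$y^{2}{\left(V{\left(0 \right)} \right)} = \left(3 - 0\right)^{2} = \left(3 + 0\right)^{2} = 3^{2} = 9$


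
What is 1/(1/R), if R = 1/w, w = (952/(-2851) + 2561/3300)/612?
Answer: 5757879600/4159811 ≈ 1384.2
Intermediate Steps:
w = 4159811/5757879600 (w = (952*(-1/2851) + 2561*(1/3300))*(1/612) = (-952/2851 + 2561/3300)*(1/612) = (4159811/9408300)*(1/612) = 4159811/5757879600 ≈ 0.00072245)
R = 5757879600/4159811 (R = 1/(4159811/5757879600) = 5757879600/4159811 ≈ 1384.2)
1/(1/R) = 1/(1/(5757879600/4159811)) = 1/(4159811/5757879600) = 5757879600/4159811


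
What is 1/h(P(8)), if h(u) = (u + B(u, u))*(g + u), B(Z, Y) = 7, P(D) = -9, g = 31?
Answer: -1/44 ≈ -0.022727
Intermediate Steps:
h(u) = (7 + u)*(31 + u) (h(u) = (u + 7)*(31 + u) = (7 + u)*(31 + u))
1/h(P(8)) = 1/(217 + (-9)² + 38*(-9)) = 1/(217 + 81 - 342) = 1/(-44) = -1/44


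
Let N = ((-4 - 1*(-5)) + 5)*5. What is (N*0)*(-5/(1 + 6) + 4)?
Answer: 0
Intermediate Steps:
N = 30 (N = ((-4 + 5) + 5)*5 = (1 + 5)*5 = 6*5 = 30)
(N*0)*(-5/(1 + 6) + 4) = (30*0)*(-5/(1 + 6) + 4) = 0*(-5/7 + 4) = 0*(23/7) = 0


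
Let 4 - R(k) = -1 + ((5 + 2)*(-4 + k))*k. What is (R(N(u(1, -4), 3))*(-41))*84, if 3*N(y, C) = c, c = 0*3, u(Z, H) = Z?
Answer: -17220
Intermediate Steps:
c = 0
N(y, C) = 0 (N(y, C) = (⅓)*0 = 0)
R(k) = 5 - k*(-28 + 7*k) (R(k) = 4 - (-1 + ((5 + 2)*(-4 + k))*k) = 4 - (-1 + (7*(-4 + k))*k) = 4 - (-1 + (-28 + 7*k)*k) = 4 - (-1 + k*(-28 + 7*k)) = 4 + (1 - k*(-28 + 7*k)) = 5 - k*(-28 + 7*k))
(R(N(u(1, -4), 3))*(-41))*84 = ((5 - 7*0² + 28*0)*(-41))*84 = ((5 - 7*0 + 0)*(-41))*84 = ((5 + 0 + 0)*(-41))*84 = (5*(-41))*84 = -205*84 = -17220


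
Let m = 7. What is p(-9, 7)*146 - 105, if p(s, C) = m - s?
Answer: 2231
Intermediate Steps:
p(s, C) = 7 - s
p(-9, 7)*146 - 105 = (7 - 1*(-9))*146 - 105 = (7 + 9)*146 - 105 = 16*146 - 105 = 2336 - 105 = 2231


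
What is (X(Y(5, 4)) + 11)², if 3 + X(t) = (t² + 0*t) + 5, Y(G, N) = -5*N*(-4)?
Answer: 41126569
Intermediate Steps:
Y(G, N) = 20*N
X(t) = 2 + t² (X(t) = -3 + ((t² + 0*t) + 5) = -3 + ((t² + 0) + 5) = -3 + (t² + 5) = -3 + (5 + t²) = 2 + t²)
(X(Y(5, 4)) + 11)² = ((2 + (20*4)²) + 11)² = ((2 + 80²) + 11)² = ((2 + 6400) + 11)² = (6402 + 11)² = 6413² = 41126569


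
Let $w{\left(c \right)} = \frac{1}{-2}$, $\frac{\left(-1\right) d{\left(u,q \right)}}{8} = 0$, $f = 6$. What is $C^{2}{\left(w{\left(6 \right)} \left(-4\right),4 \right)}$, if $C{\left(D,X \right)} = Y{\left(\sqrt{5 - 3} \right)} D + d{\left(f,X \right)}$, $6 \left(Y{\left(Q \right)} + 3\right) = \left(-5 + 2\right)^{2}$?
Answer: $9$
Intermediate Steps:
$d{\left(u,q \right)} = 0$ ($d{\left(u,q \right)} = \left(-8\right) 0 = 0$)
$Y{\left(Q \right)} = - \frac{3}{2}$ ($Y{\left(Q \right)} = -3 + \frac{\left(-5 + 2\right)^{2}}{6} = -3 + \frac{\left(-3\right)^{2}}{6} = -3 + \frac{1}{6} \cdot 9 = -3 + \frac{3}{2} = - \frac{3}{2}$)
$w{\left(c \right)} = - \frac{1}{2}$
$C{\left(D,X \right)} = - \frac{3 D}{2}$ ($C{\left(D,X \right)} = - \frac{3 D}{2} + 0 = - \frac{3 D}{2}$)
$C^{2}{\left(w{\left(6 \right)} \left(-4\right),4 \right)} = \left(- \frac{3 \left(\left(- \frac{1}{2}\right) \left(-4\right)\right)}{2}\right)^{2} = \left(\left(- \frac{3}{2}\right) 2\right)^{2} = \left(-3\right)^{2} = 9$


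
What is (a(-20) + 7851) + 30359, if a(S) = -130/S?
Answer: 76433/2 ≈ 38217.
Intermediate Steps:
(a(-20) + 7851) + 30359 = (-130/(-20) + 7851) + 30359 = (-130*(-1/20) + 7851) + 30359 = (13/2 + 7851) + 30359 = 15715/2 + 30359 = 76433/2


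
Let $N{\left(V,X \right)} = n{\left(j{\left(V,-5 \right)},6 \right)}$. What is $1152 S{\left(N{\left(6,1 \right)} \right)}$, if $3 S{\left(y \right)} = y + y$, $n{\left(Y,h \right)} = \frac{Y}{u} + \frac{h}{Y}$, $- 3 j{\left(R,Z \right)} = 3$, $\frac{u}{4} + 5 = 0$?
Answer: $- \frac{22848}{5} \approx -4569.6$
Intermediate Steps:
$u = -20$ ($u = -20 + 4 \cdot 0 = -20 + 0 = -20$)
$j{\left(R,Z \right)} = -1$ ($j{\left(R,Z \right)} = \left(- \frac{1}{3}\right) 3 = -1$)
$n{\left(Y,h \right)} = - \frac{Y}{20} + \frac{h}{Y}$ ($n{\left(Y,h \right)} = \frac{Y}{-20} + \frac{h}{Y} = Y \left(- \frac{1}{20}\right) + \frac{h}{Y} = - \frac{Y}{20} + \frac{h}{Y}$)
$N{\left(V,X \right)} = - \frac{119}{20}$ ($N{\left(V,X \right)} = \left(- \frac{1}{20}\right) \left(-1\right) + \frac{6}{-1} = \frac{1}{20} + 6 \left(-1\right) = \frac{1}{20} - 6 = - \frac{119}{20}$)
$S{\left(y \right)} = \frac{2 y}{3}$ ($S{\left(y \right)} = \frac{y + y}{3} = \frac{2 y}{3}$)
$1152 S{\left(N{\left(6,1 \right)} \right)} = 1152 \cdot \frac{2}{3} \left(- \frac{119}{20}\right) = 1152 \left(- \frac{119}{30}\right) = - \frac{22848}{5}$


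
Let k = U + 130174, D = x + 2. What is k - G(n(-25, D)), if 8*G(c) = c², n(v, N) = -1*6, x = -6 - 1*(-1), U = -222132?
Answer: -183925/2 ≈ -91963.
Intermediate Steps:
x = -5 (x = -6 + 1 = -5)
D = -3 (D = -5 + 2 = -3)
n(v, N) = -6
G(c) = c²/8
k = -91958 (k = -222132 + 130174 = -91958)
k - G(n(-25, D)) = -91958 - (-6)²/8 = -91958 - 36/8 = -91958 - 1*9/2 = -91958 - 9/2 = -183925/2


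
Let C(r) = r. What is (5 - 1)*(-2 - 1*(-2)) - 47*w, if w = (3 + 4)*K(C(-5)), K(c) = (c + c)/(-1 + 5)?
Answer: 1645/2 ≈ 822.50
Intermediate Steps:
K(c) = c/2 (K(c) = (2*c)/4 = (2*c)*(¼) = c/2)
w = -35/2 (w = (3 + 4)*((½)*(-5)) = 7*(-5/2) = -35/2 ≈ -17.500)
(5 - 1)*(-2 - 1*(-2)) - 47*w = (5 - 1)*(-2 - 1*(-2)) - 47*(-35/2) = 4*(-2 + 2) + 1645/2 = 4*0 + 1645/2 = 0 + 1645/2 = 1645/2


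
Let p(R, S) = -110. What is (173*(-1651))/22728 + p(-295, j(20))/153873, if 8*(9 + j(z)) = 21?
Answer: -14650722653/1165741848 ≈ -12.568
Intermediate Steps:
j(z) = -51/8 (j(z) = -9 + (⅛)*21 = -9 + 21/8 = -51/8)
(173*(-1651))/22728 + p(-295, j(20))/153873 = (173*(-1651))/22728 - 110/153873 = -285623*1/22728 - 110*1/153873 = -285623/22728 - 110/153873 = -14650722653/1165741848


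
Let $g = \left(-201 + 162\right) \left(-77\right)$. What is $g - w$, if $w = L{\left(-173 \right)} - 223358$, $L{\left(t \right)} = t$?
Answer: $226534$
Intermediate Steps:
$g = 3003$ ($g = \left(-39\right) \left(-77\right) = 3003$)
$w = -223531$ ($w = -173 - 223358 = -223531$)
$g - w = 3003 - -223531 = 3003 + 223531 = 226534$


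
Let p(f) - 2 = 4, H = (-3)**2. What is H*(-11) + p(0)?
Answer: -93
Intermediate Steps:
H = 9
p(f) = 6 (p(f) = 2 + 4 = 6)
H*(-11) + p(0) = 9*(-11) + 6 = -99 + 6 = -93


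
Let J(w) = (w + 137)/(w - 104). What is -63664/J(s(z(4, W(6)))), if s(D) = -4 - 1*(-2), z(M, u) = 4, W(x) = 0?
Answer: 6748384/135 ≈ 49988.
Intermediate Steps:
s(D) = -2 (s(D) = -4 + 2 = -2)
J(w) = (137 + w)/(-104 + w)
-63664/J(s(z(4, W(6)))) = -63664*(-104 - 2)/(137 - 2) = -63664/(135/(-106)) = -63664/((-1/106*135)) = -63664/(-135/106) = -63664*(-106/135) = 6748384/135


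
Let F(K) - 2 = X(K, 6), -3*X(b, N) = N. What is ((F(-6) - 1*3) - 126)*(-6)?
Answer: 774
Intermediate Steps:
X(b, N) = -N/3
F(K) = 0 (F(K) = 2 - ⅓*6 = 2 - 2 = 0)
((F(-6) - 1*3) - 126)*(-6) = ((0 - 1*3) - 126)*(-6) = ((0 - 3) - 126)*(-6) = (-3 - 126)*(-6) = -129*(-6) = 774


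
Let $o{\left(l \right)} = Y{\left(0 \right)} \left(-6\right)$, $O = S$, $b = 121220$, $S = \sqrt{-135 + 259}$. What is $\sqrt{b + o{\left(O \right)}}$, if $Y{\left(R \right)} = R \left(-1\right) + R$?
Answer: $2 \sqrt{30305} \approx 348.17$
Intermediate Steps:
$Y{\left(R \right)} = 0$ ($Y{\left(R \right)} = - R + R = 0$)
$S = 2 \sqrt{31}$ ($S = \sqrt{124} = 2 \sqrt{31} \approx 11.136$)
$O = 2 \sqrt{31} \approx 11.136$
$o{\left(l \right)} = 0$ ($o{\left(l \right)} = 0 \left(-6\right) = 0$)
$\sqrt{b + o{\left(O \right)}} = \sqrt{121220 + 0} = \sqrt{121220} = 2 \sqrt{30305}$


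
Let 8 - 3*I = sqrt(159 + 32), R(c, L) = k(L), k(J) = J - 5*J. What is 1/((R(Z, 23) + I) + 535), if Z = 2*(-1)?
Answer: 21/9358 + 3*sqrt(191)/1787378 ≈ 0.0022673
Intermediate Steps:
Z = -2
k(J) = -4*J
R(c, L) = -4*L
I = 8/3 - sqrt(191)/3 (I = 8/3 - sqrt(159 + 32)/3 = 8/3 - sqrt(191)/3 ≈ -1.9401)
1/((R(Z, 23) + I) + 535) = 1/((-4*23 + (8/3 - sqrt(191)/3)) + 535) = 1/((-92 + (8/3 - sqrt(191)/3)) + 535) = 1/((-268/3 - sqrt(191)/3) + 535) = 1/(1337/3 - sqrt(191)/3)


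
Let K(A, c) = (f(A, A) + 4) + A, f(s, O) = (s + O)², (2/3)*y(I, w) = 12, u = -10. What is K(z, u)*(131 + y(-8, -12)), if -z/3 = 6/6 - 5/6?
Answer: 1341/2 ≈ 670.50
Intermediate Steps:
z = -½ (z = -3*(6/6 - 5/6) = -3*(6*(⅙) - 5*⅙) = -3*(1 - ⅚) = -3*⅙ = -½ ≈ -0.50000)
y(I, w) = 18 (y(I, w) = (3/2)*12 = 18)
f(s, O) = (O + s)²
K(A, c) = 4 + A + 4*A² (K(A, c) = ((A + A)² + 4) + A = ((2*A)² + 4) + A = (4*A² + 4) + A = (4 + 4*A²) + A = 4 + A + 4*A²)
K(z, u)*(131 + y(-8, -12)) = (4 - ½ + 4*(-½)²)*(131 + 18) = (4 - ½ + 4*(¼))*149 = (4 - ½ + 1)*149 = (9/2)*149 = 1341/2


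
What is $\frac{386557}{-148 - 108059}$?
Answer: $- \frac{386557}{108207} \approx -3.5724$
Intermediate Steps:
$\frac{386557}{-148 - 108059} = \frac{386557}{-108207} = 386557 \left(- \frac{1}{108207}\right) = - \frac{386557}{108207}$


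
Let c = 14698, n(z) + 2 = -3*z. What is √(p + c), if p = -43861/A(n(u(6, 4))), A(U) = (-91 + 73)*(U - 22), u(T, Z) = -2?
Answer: √4718291/18 ≈ 120.68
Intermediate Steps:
n(z) = -2 - 3*z
A(U) = 396 - 18*U (A(U) = -18*(-22 + U) = 396 - 18*U)
p = -43861/324 (p = -43861/(396 - 18*(-2 - 3*(-2))) = -43861/(396 - 18*(-2 + 6)) = -43861/(396 - 18*4) = -43861/(396 - 72) = -43861/324 ≈ -135.37)
√(p + c) = √(-43861/324 + 14698) = √(4718291/324) = √4718291/18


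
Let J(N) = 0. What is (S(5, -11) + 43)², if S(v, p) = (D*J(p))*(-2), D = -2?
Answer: 1849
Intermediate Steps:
S(v, p) = 0 (S(v, p) = -2*0*(-2) = 0*(-2) = 0)
(S(5, -11) + 43)² = (0 + 43)² = 43² = 1849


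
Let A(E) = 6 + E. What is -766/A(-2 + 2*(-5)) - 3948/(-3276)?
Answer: 5026/39 ≈ 128.87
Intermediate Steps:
-766/A(-2 + 2*(-5)) - 3948/(-3276) = -766/(6 + (-2 + 2*(-5))) - 3948/(-3276) = -766/(6 + (-2 - 10)) - 3948*(-1/3276) = -766/(6 - 12) + 47/39 = -766/(-6) + 47/39 = -766*(-1/6) + 47/39 = 383/3 + 47/39 = 5026/39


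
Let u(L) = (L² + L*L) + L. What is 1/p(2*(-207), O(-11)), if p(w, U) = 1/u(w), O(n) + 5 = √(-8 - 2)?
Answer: 342378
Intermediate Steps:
u(L) = L + 2*L² (u(L) = (L² + L²) + L = 2*L² + L = L + 2*L²)
O(n) = -5 + I*√10 (O(n) = -5 + √(-8 - 2) = -5 + √(-10) = -5 + I*√10)
p(w, U) = 1/(w*(1 + 2*w))
1/p(2*(-207), O(-11)) = 1/(1/(((2*(-207)))*(1 + 2*(2*(-207))))) = 1/(1/((-414)*(1 + 2*(-414)))) = 1/(-1/(414*(1 - 828))) = 1/(-1/414/(-827)) = 1/(-1/414*(-1/827)) = 1/(1/342378) = 342378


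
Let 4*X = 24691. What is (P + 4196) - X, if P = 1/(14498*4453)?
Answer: -255236354877/129119188 ≈ -1976.8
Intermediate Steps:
P = 1/64559594 (P = (1/14498)*(1/4453) = 1/64559594 ≈ 1.5490e-8)
X = 24691/4 (X = (¼)*24691 = 24691/4 ≈ 6172.8)
(P + 4196) - X = (1/64559594 + 4196) - 1*24691/4 = 270892056425/64559594 - 24691/4 = -255236354877/129119188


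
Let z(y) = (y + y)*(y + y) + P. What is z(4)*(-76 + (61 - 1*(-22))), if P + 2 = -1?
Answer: 427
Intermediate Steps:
P = -3 (P = -2 - 1 = -3)
z(y) = -3 + 4*y**2 (z(y) = (y + y)*(y + y) - 3 = (2*y)*(2*y) - 3 = 4*y**2 - 3 = -3 + 4*y**2)
z(4)*(-76 + (61 - 1*(-22))) = (-3 + 4*4**2)*(-76 + (61 - 1*(-22))) = (-3 + 4*16)*(-76 + (61 + 22)) = (-3 + 64)*(-76 + 83) = 61*7 = 427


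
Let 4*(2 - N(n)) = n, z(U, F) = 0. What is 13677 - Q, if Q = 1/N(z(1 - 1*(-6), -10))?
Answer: 27353/2 ≈ 13677.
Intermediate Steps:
N(n) = 2 - n/4
Q = ½ (Q = 1/(2 - ¼*0) = 1/(2 + 0) = 1/2 = ½ ≈ 0.50000)
13677 - Q = 13677 - 1*½ = 13677 - ½ = 27353/2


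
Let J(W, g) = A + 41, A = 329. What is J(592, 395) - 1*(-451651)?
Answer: 452021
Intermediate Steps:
J(W, g) = 370 (J(W, g) = 329 + 41 = 370)
J(592, 395) - 1*(-451651) = 370 - 1*(-451651) = 370 + 451651 = 452021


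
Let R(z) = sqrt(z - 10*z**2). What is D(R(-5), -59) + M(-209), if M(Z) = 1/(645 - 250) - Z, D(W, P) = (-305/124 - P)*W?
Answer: 82556/395 + 7011*I*sqrt(255)/124 ≈ 209.0 + 902.88*I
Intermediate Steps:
D(W, P) = W*(-305/124 - P) (D(W, P) = (-305*1/124 - P)*W = (-305/124 - P)*W = W*(-305/124 - P))
M(Z) = 1/395 - Z
D(R(-5), -59) + M(-209) = -sqrt(-5*(1 - 10*(-5)))*(305 + 124*(-59))/124 + (1/395 - 1*(-209)) = -sqrt(-5*(1 + 50))*(305 - 7316)/124 + (1/395 + 209) = -1/124*sqrt(-5*51)*(-7011) + 82556/395 = -1/124*sqrt(-255)*(-7011) + 82556/395 = -1/124*I*sqrt(255)*(-7011) + 82556/395 = 7011*I*sqrt(255)/124 + 82556/395 = 82556/395 + 7011*I*sqrt(255)/124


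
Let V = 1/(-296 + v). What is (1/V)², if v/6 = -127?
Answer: 1119364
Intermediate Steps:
v = -762 (v = 6*(-127) = -762)
V = -1/1058 (V = 1/(-296 - 762) = 1/(-1058) = -1/1058 ≈ -0.00094518)
(1/V)² = (1/(-1/1058))² = (-1058)² = 1119364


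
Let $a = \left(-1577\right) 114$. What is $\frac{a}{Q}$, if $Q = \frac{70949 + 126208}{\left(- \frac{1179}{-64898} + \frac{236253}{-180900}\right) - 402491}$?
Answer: $\frac{23597255076030154187}{64295352304650} \approx 3.6701 \cdot 10^{5}$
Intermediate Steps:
$a = -179778$
$Q = - \frac{385772113827900}{787546476522049}$ ($Q = \frac{197157}{\left(\left(-1179\right) \left(- \frac{1}{64898}\right) + 236253 \left(- \frac{1}{180900}\right)\right) - 402491} = \frac{197157}{\left(\frac{1179}{64898} - \frac{78751}{60300}\right) - 402491} = \frac{197157}{- \frac{2519844349}{1956674700} - 402491} = \frac{197157}{- \frac{787546476522049}{1956674700}} = 197157 \left(- \frac{1956674700}{787546476522049}\right) = - \frac{385772113827900}{787546476522049} \approx -0.48984$)
$\frac{a}{Q} = - \frac{179778}{- \frac{385772113827900}{787546476522049}} = \left(-179778\right) \left(- \frac{787546476522049}{385772113827900}\right) = \frac{23597255076030154187}{64295352304650}$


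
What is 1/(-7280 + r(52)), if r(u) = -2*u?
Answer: -1/7384 ≈ -0.00013543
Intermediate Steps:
1/(-7280 + r(52)) = 1/(-7280 - 2*52) = 1/(-7280 - 104) = 1/(-7384) = -1/7384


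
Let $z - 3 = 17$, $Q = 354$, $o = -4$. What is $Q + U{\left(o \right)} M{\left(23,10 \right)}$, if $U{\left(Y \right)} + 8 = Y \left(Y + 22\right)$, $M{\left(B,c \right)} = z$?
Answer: $-1246$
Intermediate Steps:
$z = 20$ ($z = 3 + 17 = 20$)
$M{\left(B,c \right)} = 20$
$U{\left(Y \right)} = -8 + Y \left(22 + Y\right)$ ($U{\left(Y \right)} = -8 + Y \left(Y + 22\right) = -8 + Y \left(22 + Y\right)$)
$Q + U{\left(o \right)} M{\left(23,10 \right)} = 354 + \left(-8 + \left(-4\right)^{2} + 22 \left(-4\right)\right) 20 = 354 + \left(-8 + 16 - 88\right) 20 = 354 - 1600 = -1246$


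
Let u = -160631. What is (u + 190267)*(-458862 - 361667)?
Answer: -24317197444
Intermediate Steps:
(u + 190267)*(-458862 - 361667) = (-160631 + 190267)*(-458862 - 361667) = 29636*(-820529) = -24317197444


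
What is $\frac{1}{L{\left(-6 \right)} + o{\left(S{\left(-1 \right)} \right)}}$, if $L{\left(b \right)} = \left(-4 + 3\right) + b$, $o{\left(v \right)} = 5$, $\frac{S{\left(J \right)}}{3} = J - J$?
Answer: $- \frac{1}{2} \approx -0.5$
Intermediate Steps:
$S{\left(J \right)} = 0$ ($S{\left(J \right)} = 3 \left(J - J\right) = 3 \cdot 0 = 0$)
$L{\left(b \right)} = -1 + b$
$\frac{1}{L{\left(-6 \right)} + o{\left(S{\left(-1 \right)} \right)}} = \frac{1}{\left(-1 - 6\right) + 5} = \frac{1}{-7 + 5} = \frac{1}{-2} = - \frac{1}{2}$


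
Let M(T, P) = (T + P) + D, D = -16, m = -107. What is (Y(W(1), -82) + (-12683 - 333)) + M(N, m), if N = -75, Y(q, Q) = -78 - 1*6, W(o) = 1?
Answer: -13298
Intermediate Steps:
Y(q, Q) = -84 (Y(q, Q) = -78 - 6 = -84)
M(T, P) = -16 + P + T (M(T, P) = (T + P) - 16 = (P + T) - 16 = -16 + P + T)
(Y(W(1), -82) + (-12683 - 333)) + M(N, m) = (-84 + (-12683 - 333)) + (-16 - 107 - 75) = (-84 - 13016) - 198 = -13100 - 198 = -13298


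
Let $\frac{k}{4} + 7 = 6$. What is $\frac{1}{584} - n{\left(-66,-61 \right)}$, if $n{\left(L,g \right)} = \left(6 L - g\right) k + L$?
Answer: $- \frac{744015}{584} \approx -1274.0$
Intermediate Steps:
$k = -4$ ($k = -28 + 4 \cdot 6 = -28 + 24 = -4$)
$n{\left(L,g \right)} = - 23 L + 4 g$ ($n{\left(L,g \right)} = \left(6 L - g\right) \left(-4\right) + L = \left(- g + 6 L\right) \left(-4\right) + L = \left(- 24 L + 4 g\right) + L = - 23 L + 4 g$)
$\frac{1}{584} - n{\left(-66,-61 \right)} = \frac{1}{584} - \left(\left(-23\right) \left(-66\right) + 4 \left(-61\right)\right) = \frac{1}{584} - \left(1518 - 244\right) = \frac{1}{584} - 1274 = - \frac{744015}{584}$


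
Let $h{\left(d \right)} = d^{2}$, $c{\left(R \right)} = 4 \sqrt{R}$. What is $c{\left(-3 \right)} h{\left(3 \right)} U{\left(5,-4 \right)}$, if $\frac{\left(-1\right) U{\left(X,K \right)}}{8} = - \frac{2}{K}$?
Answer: $- 144 i \sqrt{3} \approx - 249.42 i$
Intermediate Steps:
$U{\left(X,K \right)} = \frac{16}{K}$ ($U{\left(X,K \right)} = - 8 \left(- \frac{2}{K}\right) = \frac{16}{K}$)
$c{\left(-3 \right)} h{\left(3 \right)} U{\left(5,-4 \right)} = 4 \sqrt{-3} \cdot 3^{2} \frac{16}{-4} = 4 i \sqrt{3} \cdot 9 \cdot 16 \left(- \frac{1}{4}\right) = 4 i \sqrt{3} \cdot 9 \left(-4\right) = 36 i \sqrt{3} \left(-4\right) = - 144 i \sqrt{3}$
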